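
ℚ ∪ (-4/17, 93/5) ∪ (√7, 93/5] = ℚ ∪ [-4/17, 93/5]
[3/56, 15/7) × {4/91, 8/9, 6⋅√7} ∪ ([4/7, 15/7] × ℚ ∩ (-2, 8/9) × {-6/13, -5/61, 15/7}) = ([4/7, 8/9) × {-6/13, -5/61, 15/7}) ∪ ([3/56, 15/7) × {4/91, 8/9, 6⋅√7})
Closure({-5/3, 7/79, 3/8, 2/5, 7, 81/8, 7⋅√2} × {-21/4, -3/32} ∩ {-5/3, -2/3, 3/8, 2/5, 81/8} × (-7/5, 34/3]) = {-5/3, 3/8, 2/5, 81/8} × {-3/32}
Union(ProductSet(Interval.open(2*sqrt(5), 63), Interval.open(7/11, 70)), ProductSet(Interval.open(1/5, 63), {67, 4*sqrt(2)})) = Union(ProductSet(Interval.open(1/5, 63), {67, 4*sqrt(2)}), ProductSet(Interval.open(2*sqrt(5), 63), Interval.open(7/11, 70)))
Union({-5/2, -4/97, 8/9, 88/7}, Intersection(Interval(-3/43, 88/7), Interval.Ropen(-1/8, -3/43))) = {-5/2, -4/97, 8/9, 88/7}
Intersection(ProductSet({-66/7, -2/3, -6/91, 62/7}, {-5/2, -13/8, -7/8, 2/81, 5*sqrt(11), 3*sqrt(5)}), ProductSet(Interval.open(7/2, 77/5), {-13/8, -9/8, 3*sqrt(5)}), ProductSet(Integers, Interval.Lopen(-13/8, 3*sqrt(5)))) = EmptySet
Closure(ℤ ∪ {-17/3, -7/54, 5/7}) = ℤ ∪ {-17/3, -7/54, 5/7}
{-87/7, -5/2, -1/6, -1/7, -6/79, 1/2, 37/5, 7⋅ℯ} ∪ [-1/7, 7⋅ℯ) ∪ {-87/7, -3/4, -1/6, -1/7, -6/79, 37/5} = {-87/7, -5/2, -3/4, -1/6} ∪ [-1/7, 7⋅ℯ]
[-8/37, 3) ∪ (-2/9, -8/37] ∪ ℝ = (-∞, ∞)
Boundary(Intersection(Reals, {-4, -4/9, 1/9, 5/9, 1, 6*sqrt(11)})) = {-4, -4/9, 1/9, 5/9, 1, 6*sqrt(11)}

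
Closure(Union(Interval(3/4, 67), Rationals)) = Union(Interval(-oo, oo), Rationals)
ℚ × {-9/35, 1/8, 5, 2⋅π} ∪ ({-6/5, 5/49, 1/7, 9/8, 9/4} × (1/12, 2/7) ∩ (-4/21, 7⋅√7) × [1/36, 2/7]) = (ℚ × {-9/35, 1/8, 5, 2⋅π}) ∪ ({5/49, 1/7, 9/8, 9/4} × (1/12, 2/7))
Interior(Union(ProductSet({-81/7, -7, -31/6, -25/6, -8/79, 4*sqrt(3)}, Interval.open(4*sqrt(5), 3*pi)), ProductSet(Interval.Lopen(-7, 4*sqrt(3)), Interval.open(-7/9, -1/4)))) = ProductSet(Interval.open(-7, 4*sqrt(3)), Interval.open(-7/9, -1/4))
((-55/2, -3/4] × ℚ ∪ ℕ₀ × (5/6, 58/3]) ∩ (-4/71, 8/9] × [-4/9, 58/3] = {0} × (5/6, 58/3]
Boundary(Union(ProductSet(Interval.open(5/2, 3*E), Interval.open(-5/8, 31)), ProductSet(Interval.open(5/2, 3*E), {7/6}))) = Union(ProductSet({5/2, 3*E}, Interval(-5/8, 31)), ProductSet(Interval(5/2, 3*E), {-5/8, 31}))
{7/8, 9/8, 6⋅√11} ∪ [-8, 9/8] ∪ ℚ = ℚ ∪ [-8, 9/8] ∪ {6⋅√11}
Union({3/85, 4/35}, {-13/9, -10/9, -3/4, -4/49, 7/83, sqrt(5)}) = {-13/9, -10/9, -3/4, -4/49, 3/85, 7/83, 4/35, sqrt(5)}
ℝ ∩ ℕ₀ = ℕ₀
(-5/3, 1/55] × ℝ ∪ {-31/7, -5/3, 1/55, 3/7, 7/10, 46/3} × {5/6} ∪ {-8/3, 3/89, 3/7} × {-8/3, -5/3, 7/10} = ((-5/3, 1/55] × ℝ) ∪ ({-8/3, 3/89, 3/7} × {-8/3, -5/3, 7/10}) ∪ ({-31/7, -5/3, 1/55, 3/7, 7/10, 46/3} × {5/6})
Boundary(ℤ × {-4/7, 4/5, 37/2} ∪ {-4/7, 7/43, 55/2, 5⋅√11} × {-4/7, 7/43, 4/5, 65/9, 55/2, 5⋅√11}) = (ℤ × {-4/7, 4/5, 37/2}) ∪ ({-4/7, 7/43, 55/2, 5⋅√11} × {-4/7, 7/43, 4/5, 65/9, 55/2, 5⋅√11})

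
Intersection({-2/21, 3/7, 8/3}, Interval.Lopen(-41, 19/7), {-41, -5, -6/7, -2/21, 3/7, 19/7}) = {-2/21, 3/7}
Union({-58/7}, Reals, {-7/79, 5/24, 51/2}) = Reals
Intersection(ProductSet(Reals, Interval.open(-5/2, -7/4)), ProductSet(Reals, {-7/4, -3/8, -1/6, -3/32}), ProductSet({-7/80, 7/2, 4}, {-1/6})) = EmptySet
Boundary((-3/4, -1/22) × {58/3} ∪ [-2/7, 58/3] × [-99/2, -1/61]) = ([-3/4, -1/22] × {58/3}) ∪ ({-2/7, 58/3} × [-99/2, -1/61]) ∪ ([-2/7, 58/3] × {-99/2, -1/61})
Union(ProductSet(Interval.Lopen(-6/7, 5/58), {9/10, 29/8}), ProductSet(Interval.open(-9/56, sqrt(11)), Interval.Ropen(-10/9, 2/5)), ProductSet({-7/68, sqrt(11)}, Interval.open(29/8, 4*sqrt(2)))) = Union(ProductSet({-7/68, sqrt(11)}, Interval.open(29/8, 4*sqrt(2))), ProductSet(Interval.Lopen(-6/7, 5/58), {9/10, 29/8}), ProductSet(Interval.open(-9/56, sqrt(11)), Interval.Ropen(-10/9, 2/5)))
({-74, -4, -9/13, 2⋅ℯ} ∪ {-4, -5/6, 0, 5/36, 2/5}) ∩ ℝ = {-74, -4, -5/6, -9/13, 0, 5/36, 2/5, 2⋅ℯ}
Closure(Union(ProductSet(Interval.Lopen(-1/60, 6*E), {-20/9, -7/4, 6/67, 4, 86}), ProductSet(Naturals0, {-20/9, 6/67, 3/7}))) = Union(ProductSet(Interval(-1/60, 6*E), {-20/9, -7/4, 6/67, 4, 86}), ProductSet(Naturals0, {-20/9, 6/67, 3/7}))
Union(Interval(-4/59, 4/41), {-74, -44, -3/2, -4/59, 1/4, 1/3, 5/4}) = Union({-74, -44, -3/2, 1/4, 1/3, 5/4}, Interval(-4/59, 4/41))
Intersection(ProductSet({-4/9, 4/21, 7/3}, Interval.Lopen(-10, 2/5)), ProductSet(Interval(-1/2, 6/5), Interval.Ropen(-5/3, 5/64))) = ProductSet({-4/9, 4/21}, Interval.Ropen(-5/3, 5/64))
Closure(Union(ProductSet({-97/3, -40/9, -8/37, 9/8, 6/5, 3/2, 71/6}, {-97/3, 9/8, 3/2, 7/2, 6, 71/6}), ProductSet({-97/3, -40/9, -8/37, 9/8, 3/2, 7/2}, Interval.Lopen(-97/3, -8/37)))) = Union(ProductSet({-97/3, -40/9, -8/37, 9/8, 3/2, 7/2}, Interval(-97/3, -8/37)), ProductSet({-97/3, -40/9, -8/37, 9/8, 6/5, 3/2, 71/6}, {-97/3, 9/8, 3/2, 7/2, 6, 71/6}))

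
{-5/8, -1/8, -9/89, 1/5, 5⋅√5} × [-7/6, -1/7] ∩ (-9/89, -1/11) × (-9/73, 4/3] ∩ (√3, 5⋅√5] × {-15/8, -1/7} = ∅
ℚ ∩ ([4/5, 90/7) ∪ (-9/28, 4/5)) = ℚ ∩ (-9/28, 90/7)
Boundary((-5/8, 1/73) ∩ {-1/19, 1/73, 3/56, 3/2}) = {-1/19}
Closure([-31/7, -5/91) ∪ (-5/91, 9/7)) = [-31/7, 9/7]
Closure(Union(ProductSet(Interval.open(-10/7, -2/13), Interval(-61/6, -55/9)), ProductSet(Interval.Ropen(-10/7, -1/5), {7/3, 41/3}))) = Union(ProductSet(Interval(-10/7, -1/5), {7/3, 41/3}), ProductSet(Interval(-10/7, -2/13), Interval(-61/6, -55/9)))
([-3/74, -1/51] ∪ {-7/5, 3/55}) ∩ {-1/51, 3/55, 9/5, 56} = {-1/51, 3/55}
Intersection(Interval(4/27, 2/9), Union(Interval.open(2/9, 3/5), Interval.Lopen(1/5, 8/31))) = Interval.Lopen(1/5, 2/9)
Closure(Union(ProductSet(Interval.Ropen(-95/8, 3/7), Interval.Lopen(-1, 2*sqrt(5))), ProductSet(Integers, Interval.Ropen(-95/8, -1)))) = Union(ProductSet({-95/8, 3/7}, Interval(-1, 2*sqrt(5))), ProductSet(Integers, Interval(-95/8, -1)), ProductSet(Interval(-95/8, 3/7), {-1, 2*sqrt(5)}), ProductSet(Interval.Ropen(-95/8, 3/7), Interval.Lopen(-1, 2*sqrt(5))))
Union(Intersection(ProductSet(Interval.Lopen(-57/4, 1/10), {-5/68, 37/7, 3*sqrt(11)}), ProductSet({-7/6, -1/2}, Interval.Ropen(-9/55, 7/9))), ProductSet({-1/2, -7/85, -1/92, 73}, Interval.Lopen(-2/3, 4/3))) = Union(ProductSet({-7/6, -1/2}, {-5/68}), ProductSet({-1/2, -7/85, -1/92, 73}, Interval.Lopen(-2/3, 4/3)))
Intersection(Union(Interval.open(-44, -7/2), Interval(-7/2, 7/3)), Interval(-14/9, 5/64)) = Interval(-14/9, 5/64)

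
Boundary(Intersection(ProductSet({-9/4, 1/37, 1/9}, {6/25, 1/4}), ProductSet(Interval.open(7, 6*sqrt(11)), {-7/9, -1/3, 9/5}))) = EmptySet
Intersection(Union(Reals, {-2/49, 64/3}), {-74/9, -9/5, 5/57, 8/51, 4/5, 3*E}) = {-74/9, -9/5, 5/57, 8/51, 4/5, 3*E}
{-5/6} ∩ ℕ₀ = ∅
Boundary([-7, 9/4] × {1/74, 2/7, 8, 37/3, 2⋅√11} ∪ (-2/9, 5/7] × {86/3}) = ([-2/9, 5/7] × {86/3}) ∪ ([-7, 9/4] × {1/74, 2/7, 8, 37/3, 2⋅√11})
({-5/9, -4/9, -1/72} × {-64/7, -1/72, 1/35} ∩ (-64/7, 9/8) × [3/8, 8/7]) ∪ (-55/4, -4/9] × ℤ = (-55/4, -4/9] × ℤ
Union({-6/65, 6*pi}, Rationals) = Union({6*pi}, Rationals)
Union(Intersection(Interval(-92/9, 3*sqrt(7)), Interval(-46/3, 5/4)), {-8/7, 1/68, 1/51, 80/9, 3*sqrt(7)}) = Union({80/9, 3*sqrt(7)}, Interval(-92/9, 5/4))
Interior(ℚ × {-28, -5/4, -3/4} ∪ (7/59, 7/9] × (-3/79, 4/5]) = ((7/59, 7/9) × (-3/79, 4/5)) ∪ ((ℚ \ (-∞, ∞)) × {-28, -5/4, -3/4})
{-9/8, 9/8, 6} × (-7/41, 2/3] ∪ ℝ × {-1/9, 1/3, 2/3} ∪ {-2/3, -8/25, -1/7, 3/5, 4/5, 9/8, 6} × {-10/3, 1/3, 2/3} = (ℝ × {-1/9, 1/3, 2/3}) ∪ ({-9/8, 9/8, 6} × (-7/41, 2/3]) ∪ ({-2/3, -8/25, -1/7, 3/5, 4/5, 9/8, 6} × {-10/3, 1/3, 2/3})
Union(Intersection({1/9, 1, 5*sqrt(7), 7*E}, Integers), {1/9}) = {1/9, 1}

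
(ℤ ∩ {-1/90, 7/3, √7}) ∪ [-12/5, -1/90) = [-12/5, -1/90)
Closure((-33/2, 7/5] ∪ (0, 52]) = [-33/2, 52]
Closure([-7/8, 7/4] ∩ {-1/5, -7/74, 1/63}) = {-1/5, -7/74, 1/63}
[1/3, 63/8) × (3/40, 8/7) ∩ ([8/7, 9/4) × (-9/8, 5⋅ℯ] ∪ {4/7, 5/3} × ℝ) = ({4/7} ∪ [8/7, 9/4)) × (3/40, 8/7)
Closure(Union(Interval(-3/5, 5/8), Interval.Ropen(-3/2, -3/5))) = Interval(-3/2, 5/8)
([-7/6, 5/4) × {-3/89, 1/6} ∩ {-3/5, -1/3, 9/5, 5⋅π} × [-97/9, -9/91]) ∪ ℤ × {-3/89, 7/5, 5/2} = ℤ × {-3/89, 7/5, 5/2}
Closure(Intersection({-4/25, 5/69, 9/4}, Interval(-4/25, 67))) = {-4/25, 5/69, 9/4}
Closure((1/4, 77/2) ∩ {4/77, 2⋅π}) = {2⋅π}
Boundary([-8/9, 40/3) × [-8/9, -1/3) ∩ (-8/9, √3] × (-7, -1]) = ∅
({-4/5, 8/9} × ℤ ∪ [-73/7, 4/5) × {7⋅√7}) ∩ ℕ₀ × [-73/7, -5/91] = ∅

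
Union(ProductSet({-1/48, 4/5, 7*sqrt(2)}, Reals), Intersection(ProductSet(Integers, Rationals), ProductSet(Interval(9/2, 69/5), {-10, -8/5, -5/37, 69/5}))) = Union(ProductSet({-1/48, 4/5, 7*sqrt(2)}, Reals), ProductSet(Range(5, 14, 1), {-10, -8/5, -5/37, 69/5}))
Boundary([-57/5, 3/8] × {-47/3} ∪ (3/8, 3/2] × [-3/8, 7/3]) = ([-57/5, 3/8] × {-47/3}) ∪ ({3/8, 3/2} × [-3/8, 7/3]) ∪ ([3/8, 3/2] × {-3/8, 7/3})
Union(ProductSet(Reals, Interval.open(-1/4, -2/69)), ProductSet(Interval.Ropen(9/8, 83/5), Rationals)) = Union(ProductSet(Interval.Ropen(9/8, 83/5), Rationals), ProductSet(Reals, Interval.open(-1/4, -2/69)))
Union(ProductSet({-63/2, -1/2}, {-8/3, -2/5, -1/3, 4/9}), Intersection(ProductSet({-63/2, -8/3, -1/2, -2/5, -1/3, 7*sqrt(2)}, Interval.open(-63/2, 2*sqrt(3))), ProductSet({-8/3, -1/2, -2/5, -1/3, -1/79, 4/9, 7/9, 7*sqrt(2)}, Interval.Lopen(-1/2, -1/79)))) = Union(ProductSet({-63/2, -1/2}, {-8/3, -2/5, -1/3, 4/9}), ProductSet({-8/3, -1/2, -2/5, -1/3, 7*sqrt(2)}, Interval.Lopen(-1/2, -1/79)))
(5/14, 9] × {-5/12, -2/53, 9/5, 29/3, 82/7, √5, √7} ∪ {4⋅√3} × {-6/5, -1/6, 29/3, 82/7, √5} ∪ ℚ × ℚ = (ℚ × ℚ) ∪ ({4⋅√3} × {-6/5, -1/6, 29/3, 82/7, √5}) ∪ ((5/14, 9] × {-5/12, -2/53, 9/5, 29/3, 82/7, √5, √7})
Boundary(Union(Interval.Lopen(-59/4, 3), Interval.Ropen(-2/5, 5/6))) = {-59/4, 3}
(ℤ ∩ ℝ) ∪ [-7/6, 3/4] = ℤ ∪ [-7/6, 3/4]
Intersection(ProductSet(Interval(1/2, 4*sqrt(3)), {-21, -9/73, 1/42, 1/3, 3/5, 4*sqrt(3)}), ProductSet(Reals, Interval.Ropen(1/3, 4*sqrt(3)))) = ProductSet(Interval(1/2, 4*sqrt(3)), {1/3, 3/5})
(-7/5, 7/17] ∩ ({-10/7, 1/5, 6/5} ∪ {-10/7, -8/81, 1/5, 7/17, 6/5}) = {-8/81, 1/5, 7/17}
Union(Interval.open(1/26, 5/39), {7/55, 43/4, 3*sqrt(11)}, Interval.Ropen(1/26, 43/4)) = Interval(1/26, 43/4)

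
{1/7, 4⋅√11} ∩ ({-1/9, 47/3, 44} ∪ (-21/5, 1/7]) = {1/7}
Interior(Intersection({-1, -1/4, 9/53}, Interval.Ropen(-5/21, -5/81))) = EmptySet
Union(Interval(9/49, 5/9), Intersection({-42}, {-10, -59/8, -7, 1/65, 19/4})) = Interval(9/49, 5/9)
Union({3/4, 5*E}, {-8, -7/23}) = {-8, -7/23, 3/4, 5*E}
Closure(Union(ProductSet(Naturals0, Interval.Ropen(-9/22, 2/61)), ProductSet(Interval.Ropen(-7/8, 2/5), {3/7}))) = Union(ProductSet(Interval(-7/8, 2/5), {3/7}), ProductSet(Naturals0, Interval(-9/22, 2/61)))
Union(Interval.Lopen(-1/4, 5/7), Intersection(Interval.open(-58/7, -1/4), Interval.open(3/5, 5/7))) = Interval.Lopen(-1/4, 5/7)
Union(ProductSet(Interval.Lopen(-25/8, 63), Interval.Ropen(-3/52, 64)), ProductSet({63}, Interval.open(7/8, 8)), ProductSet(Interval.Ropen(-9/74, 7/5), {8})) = ProductSet(Interval.Lopen(-25/8, 63), Interval.Ropen(-3/52, 64))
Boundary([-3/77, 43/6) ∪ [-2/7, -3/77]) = {-2/7, 43/6}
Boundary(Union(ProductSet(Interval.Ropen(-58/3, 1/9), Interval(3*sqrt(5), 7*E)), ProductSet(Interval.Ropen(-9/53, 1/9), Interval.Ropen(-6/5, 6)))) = Union(ProductSet({-58/3, 1/9}, Interval(3*sqrt(5), 7*E)), ProductSet({-9/53, 1/9}, Interval(-6/5, 6)), ProductSet(Interval(-58/3, 1/9), {3*sqrt(5), 7*E}), ProductSet(Interval(-9/53, 1/9), {-6/5, 6}))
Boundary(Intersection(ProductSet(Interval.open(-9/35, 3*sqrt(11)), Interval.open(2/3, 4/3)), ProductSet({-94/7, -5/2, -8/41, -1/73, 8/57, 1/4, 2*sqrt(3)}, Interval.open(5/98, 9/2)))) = ProductSet({-8/41, -1/73, 8/57, 1/4, 2*sqrt(3)}, Interval(2/3, 4/3))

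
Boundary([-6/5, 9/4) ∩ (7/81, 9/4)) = {7/81, 9/4}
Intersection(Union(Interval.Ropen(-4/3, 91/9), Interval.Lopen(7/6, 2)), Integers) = Range(-1, 11, 1)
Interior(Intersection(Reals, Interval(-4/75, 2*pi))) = Interval.open(-4/75, 2*pi)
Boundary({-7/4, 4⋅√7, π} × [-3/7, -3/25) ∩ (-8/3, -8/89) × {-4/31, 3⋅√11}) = {-7/4} × {-4/31}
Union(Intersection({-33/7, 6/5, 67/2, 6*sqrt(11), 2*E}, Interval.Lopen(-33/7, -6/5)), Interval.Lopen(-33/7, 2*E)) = Interval.Lopen(-33/7, 2*E)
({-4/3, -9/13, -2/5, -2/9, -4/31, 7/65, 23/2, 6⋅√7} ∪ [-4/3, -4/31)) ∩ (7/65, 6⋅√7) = {23/2}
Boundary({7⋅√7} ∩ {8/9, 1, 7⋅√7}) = {7⋅√7}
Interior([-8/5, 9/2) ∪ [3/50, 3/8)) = (-8/5, 9/2)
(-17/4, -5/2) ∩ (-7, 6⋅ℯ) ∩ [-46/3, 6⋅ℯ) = (-17/4, -5/2)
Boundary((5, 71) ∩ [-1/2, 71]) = {5, 71}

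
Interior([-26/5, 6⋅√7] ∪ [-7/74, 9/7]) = (-26/5, 6⋅√7)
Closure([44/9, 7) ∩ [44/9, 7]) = [44/9, 7]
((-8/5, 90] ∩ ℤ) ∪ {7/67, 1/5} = {-1, 0, …, 90} ∪ {7/67, 1/5}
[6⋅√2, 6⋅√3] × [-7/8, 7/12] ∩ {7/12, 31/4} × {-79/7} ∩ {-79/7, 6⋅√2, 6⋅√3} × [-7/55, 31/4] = ∅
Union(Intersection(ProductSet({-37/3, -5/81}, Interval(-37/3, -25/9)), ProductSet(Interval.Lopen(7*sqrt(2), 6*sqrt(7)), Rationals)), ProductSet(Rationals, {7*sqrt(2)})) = ProductSet(Rationals, {7*sqrt(2)})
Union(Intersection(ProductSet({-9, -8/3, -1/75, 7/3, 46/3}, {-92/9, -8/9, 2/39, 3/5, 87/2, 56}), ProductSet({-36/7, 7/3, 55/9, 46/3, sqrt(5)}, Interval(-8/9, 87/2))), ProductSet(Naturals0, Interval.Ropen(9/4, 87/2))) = Union(ProductSet({7/3, 46/3}, {-8/9, 2/39, 3/5, 87/2}), ProductSet(Naturals0, Interval.Ropen(9/4, 87/2)))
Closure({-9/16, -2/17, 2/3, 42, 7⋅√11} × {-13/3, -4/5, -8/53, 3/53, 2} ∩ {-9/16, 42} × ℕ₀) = {-9/16, 42} × {2}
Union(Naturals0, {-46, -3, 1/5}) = Union({-46, -3, 1/5}, Naturals0)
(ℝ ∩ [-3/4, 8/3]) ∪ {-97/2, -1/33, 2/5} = {-97/2} ∪ [-3/4, 8/3]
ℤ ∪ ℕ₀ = ℤ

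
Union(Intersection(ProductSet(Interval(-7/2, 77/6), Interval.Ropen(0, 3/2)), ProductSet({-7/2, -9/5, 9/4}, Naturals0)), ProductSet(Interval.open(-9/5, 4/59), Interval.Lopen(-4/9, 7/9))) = Union(ProductSet({-7/2, -9/5, 9/4}, Range(0, 2, 1)), ProductSet(Interval.open(-9/5, 4/59), Interval.Lopen(-4/9, 7/9)))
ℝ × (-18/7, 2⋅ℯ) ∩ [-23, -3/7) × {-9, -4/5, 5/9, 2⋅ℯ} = [-23, -3/7) × {-4/5, 5/9}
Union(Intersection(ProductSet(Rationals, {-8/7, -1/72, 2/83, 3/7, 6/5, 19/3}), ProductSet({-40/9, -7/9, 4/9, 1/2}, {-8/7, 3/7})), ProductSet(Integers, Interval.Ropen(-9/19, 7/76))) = Union(ProductSet({-40/9, -7/9, 4/9, 1/2}, {-8/7, 3/7}), ProductSet(Integers, Interval.Ropen(-9/19, 7/76)))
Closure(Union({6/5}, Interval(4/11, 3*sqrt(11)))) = Interval(4/11, 3*sqrt(11))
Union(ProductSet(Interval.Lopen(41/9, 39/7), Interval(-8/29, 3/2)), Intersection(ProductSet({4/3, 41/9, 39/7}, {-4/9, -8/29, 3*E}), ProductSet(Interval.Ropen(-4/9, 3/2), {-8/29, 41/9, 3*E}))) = Union(ProductSet({4/3}, {-8/29, 3*E}), ProductSet(Interval.Lopen(41/9, 39/7), Interval(-8/29, 3/2)))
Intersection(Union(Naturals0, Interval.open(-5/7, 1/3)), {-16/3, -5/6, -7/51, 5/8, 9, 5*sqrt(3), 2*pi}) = {-7/51, 9}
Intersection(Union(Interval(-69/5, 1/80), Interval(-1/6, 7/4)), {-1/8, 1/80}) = {-1/8, 1/80}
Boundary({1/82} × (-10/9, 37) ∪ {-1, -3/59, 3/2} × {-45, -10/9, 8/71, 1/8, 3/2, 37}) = ({1/82} × [-10/9, 37]) ∪ ({-1, -3/59, 3/2} × {-45, -10/9, 8/71, 1/8, 3/2, 37})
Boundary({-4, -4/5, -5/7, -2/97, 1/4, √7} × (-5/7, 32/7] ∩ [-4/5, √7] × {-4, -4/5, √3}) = {-4/5, -5/7, -2/97, 1/4, √7} × {√3}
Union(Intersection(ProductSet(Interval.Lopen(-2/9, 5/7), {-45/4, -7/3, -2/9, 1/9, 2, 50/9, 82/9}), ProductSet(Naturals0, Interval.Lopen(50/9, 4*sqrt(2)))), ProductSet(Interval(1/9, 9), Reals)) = ProductSet(Interval(1/9, 9), Reals)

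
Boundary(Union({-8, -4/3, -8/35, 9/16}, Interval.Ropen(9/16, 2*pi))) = {-8, -4/3, -8/35, 9/16, 2*pi}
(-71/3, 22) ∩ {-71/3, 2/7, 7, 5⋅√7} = {2/7, 7, 5⋅√7}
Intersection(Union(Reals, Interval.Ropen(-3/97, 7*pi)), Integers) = Integers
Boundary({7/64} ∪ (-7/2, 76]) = {-7/2, 76}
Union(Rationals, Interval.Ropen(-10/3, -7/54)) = Union(Interval(-10/3, -7/54), Rationals)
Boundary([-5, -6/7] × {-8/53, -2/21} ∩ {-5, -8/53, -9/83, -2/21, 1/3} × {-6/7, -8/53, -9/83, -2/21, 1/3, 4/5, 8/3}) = {-5} × {-8/53, -2/21}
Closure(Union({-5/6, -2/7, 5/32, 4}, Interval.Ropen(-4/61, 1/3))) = Union({-5/6, -2/7, 4}, Interval(-4/61, 1/3))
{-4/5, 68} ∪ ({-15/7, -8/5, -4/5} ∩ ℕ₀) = {-4/5, 68}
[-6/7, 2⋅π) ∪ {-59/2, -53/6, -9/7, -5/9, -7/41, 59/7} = {-59/2, -53/6, -9/7, 59/7} ∪ [-6/7, 2⋅π)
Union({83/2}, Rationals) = Rationals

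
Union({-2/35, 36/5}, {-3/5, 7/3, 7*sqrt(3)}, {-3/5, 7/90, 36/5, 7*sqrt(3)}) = {-3/5, -2/35, 7/90, 7/3, 36/5, 7*sqrt(3)}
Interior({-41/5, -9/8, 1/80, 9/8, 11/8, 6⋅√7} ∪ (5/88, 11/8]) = (5/88, 11/8)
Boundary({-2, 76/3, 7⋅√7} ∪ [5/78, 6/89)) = {-2, 5/78, 6/89, 76/3, 7⋅√7}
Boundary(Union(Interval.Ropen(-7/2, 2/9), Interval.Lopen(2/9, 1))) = {-7/2, 2/9, 1}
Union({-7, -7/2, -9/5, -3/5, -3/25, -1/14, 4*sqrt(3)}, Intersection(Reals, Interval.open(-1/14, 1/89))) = Union({-7, -7/2, -9/5, -3/5, -3/25, 4*sqrt(3)}, Interval.Ropen(-1/14, 1/89))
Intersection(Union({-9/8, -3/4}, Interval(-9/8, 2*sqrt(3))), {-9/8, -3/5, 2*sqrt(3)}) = {-9/8, -3/5, 2*sqrt(3)}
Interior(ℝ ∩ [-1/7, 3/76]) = (-1/7, 3/76)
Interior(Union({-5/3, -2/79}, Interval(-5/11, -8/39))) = Interval.open(-5/11, -8/39)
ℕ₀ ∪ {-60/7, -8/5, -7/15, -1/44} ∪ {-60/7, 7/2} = {-60/7, -8/5, -7/15, -1/44, 7/2} ∪ ℕ₀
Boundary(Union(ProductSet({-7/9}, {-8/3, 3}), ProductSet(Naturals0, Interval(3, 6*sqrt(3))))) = Union(ProductSet({-7/9}, {-8/3, 3}), ProductSet(Naturals0, Interval(3, 6*sqrt(3))))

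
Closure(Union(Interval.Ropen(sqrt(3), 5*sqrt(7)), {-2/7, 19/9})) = Union({-2/7}, Interval(sqrt(3), 5*sqrt(7)))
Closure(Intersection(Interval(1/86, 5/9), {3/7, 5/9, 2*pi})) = {3/7, 5/9}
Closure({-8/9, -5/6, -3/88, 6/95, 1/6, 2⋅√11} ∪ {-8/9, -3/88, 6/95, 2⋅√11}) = {-8/9, -5/6, -3/88, 6/95, 1/6, 2⋅√11}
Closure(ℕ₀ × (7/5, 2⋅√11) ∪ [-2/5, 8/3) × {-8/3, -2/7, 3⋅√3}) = (ℕ₀ × [7/5, 2⋅√11]) ∪ ([-2/5, 8/3] × {-8/3, -2/7, 3⋅√3})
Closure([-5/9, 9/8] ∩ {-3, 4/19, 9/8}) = {4/19, 9/8}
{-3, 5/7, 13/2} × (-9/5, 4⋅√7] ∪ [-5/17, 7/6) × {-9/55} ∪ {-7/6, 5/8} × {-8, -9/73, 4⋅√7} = ([-5/17, 7/6) × {-9/55}) ∪ ({-7/6, 5/8} × {-8, -9/73, 4⋅√7}) ∪ ({-3, 5/7, 13/2} × (-9/5, 4⋅√7])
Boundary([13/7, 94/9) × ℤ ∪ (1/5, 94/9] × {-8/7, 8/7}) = ([13/7, 94/9] × ℤ) ∪ ([1/5, 94/9] × {-8/7, 8/7})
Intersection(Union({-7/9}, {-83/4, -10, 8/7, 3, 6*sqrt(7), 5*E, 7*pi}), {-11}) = EmptySet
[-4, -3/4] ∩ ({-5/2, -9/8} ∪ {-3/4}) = {-5/2, -9/8, -3/4}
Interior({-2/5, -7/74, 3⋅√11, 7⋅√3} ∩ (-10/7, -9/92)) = ∅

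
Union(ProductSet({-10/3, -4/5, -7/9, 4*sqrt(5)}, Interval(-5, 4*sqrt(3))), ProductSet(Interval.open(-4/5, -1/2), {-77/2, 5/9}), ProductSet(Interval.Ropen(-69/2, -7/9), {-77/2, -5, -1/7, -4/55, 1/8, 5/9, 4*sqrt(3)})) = Union(ProductSet({-10/3, -4/5, -7/9, 4*sqrt(5)}, Interval(-5, 4*sqrt(3))), ProductSet(Interval.Ropen(-69/2, -7/9), {-77/2, -5, -1/7, -4/55, 1/8, 5/9, 4*sqrt(3)}), ProductSet(Interval.open(-4/5, -1/2), {-77/2, 5/9}))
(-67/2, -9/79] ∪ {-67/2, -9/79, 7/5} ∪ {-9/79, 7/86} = [-67/2, -9/79] ∪ {7/86, 7/5}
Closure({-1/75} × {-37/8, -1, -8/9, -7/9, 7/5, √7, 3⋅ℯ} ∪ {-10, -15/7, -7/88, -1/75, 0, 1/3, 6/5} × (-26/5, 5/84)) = ({-10, -15/7, -7/88, -1/75, 0, 1/3, 6/5} × [-26/5, 5/84]) ∪ ({-1/75} × {-37/8, -1, -8/9, -7/9, 7/5, √7, 3⋅ℯ})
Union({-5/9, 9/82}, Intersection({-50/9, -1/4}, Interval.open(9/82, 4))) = {-5/9, 9/82}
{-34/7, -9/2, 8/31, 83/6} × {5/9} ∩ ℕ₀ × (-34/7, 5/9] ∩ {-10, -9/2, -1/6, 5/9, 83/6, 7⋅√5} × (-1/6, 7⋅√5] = ∅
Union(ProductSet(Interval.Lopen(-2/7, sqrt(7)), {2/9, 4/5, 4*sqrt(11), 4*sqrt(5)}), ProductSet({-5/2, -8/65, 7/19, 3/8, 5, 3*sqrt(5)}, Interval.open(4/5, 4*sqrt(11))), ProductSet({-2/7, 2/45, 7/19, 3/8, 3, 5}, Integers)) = Union(ProductSet({-5/2, -8/65, 7/19, 3/8, 5, 3*sqrt(5)}, Interval.open(4/5, 4*sqrt(11))), ProductSet({-2/7, 2/45, 7/19, 3/8, 3, 5}, Integers), ProductSet(Interval.Lopen(-2/7, sqrt(7)), {2/9, 4/5, 4*sqrt(11), 4*sqrt(5)}))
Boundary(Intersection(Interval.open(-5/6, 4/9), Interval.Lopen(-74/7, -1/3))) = {-5/6, -1/3}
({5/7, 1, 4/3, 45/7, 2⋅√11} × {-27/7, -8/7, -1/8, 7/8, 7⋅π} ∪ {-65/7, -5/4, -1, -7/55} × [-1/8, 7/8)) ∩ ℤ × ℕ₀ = {-1} × {0}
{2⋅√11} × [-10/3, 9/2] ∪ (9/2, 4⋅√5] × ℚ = ((9/2, 4⋅√5] × ℚ) ∪ ({2⋅√11} × [-10/3, 9/2])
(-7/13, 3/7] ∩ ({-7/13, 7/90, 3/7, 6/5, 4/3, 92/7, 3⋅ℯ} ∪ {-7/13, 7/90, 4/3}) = {7/90, 3/7}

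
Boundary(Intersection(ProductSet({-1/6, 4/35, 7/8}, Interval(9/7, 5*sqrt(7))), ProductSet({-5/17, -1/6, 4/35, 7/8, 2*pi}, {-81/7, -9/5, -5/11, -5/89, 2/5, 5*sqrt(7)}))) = ProductSet({-1/6, 4/35, 7/8}, {5*sqrt(7)})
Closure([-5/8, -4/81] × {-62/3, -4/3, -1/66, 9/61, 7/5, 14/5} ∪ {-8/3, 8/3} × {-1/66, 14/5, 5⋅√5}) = ({-8/3, 8/3} × {-1/66, 14/5, 5⋅√5}) ∪ ([-5/8, -4/81] × {-62/3, -4/3, -1/66, 9/61, 7/5, 14/5})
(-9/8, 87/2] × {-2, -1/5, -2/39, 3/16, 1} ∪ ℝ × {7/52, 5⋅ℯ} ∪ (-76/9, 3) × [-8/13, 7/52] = (ℝ × {7/52, 5⋅ℯ}) ∪ ((-76/9, 3) × [-8/13, 7/52]) ∪ ((-9/8, 87/2] × {-2, -1/5, -2/39, 3/16, 1})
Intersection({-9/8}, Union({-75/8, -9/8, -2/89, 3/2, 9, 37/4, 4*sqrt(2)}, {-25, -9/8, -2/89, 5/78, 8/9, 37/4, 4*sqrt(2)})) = {-9/8}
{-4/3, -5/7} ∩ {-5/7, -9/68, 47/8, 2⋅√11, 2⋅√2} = {-5/7}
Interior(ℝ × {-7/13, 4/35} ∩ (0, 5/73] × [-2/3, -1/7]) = ∅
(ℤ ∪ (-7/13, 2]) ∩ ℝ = ℤ ∪ (-7/13, 2]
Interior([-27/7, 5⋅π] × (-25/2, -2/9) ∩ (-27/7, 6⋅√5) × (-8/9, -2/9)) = (-27/7, 6⋅√5) × (-8/9, -2/9)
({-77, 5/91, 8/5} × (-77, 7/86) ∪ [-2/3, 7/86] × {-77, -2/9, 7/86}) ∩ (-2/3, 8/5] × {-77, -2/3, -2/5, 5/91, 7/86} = ({5/91, 8/5} × {-2/3, -2/5, 5/91}) ∪ ((-2/3, 7/86] × {-77, 7/86})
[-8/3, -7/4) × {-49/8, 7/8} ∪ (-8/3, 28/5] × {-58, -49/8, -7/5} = ([-8/3, -7/4) × {-49/8, 7/8}) ∪ ((-8/3, 28/5] × {-58, -49/8, -7/5})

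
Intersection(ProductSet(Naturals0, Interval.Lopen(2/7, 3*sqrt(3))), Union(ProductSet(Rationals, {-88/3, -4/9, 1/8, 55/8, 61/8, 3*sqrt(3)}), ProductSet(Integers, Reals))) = ProductSet(Naturals0, Interval.Lopen(2/7, 3*sqrt(3)))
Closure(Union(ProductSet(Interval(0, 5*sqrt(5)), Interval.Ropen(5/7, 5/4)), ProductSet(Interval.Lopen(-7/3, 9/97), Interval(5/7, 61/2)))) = Union(ProductSet({5*sqrt(5)}, Interval(5/7, 5/4)), ProductSet(Interval(-7/3, 9/97), Interval(5/7, 61/2)), ProductSet(Interval(0, 5*sqrt(5)), Interval.Ropen(5/7, 5/4)), ProductSet(Interval(9/97, 5*sqrt(5)), {5/7, 5/4}))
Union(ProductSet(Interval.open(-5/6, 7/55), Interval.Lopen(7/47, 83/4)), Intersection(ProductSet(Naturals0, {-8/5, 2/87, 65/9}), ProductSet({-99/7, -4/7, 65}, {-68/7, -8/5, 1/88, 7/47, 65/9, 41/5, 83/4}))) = Union(ProductSet({65}, {-8/5, 65/9}), ProductSet(Interval.open(-5/6, 7/55), Interval.Lopen(7/47, 83/4)))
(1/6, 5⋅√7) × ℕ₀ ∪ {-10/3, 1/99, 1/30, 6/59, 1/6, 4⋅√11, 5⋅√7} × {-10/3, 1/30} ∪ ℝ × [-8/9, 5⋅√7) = ((1/6, 5⋅√7) × ℕ₀) ∪ (ℝ × [-8/9, 5⋅√7)) ∪ ({-10/3, 1/99, 1/30, 6/59, 1/6, 4⋅√11, 5⋅√7} × {-10/3, 1/30})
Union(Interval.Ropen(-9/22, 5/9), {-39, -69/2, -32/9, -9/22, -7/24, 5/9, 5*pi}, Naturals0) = Union({-39, -69/2, -32/9, 5*pi}, Interval(-9/22, 5/9), Naturals0)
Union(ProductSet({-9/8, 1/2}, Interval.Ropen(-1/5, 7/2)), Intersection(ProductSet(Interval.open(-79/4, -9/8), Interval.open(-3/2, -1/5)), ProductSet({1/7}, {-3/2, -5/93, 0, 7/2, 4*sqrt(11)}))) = ProductSet({-9/8, 1/2}, Interval.Ropen(-1/5, 7/2))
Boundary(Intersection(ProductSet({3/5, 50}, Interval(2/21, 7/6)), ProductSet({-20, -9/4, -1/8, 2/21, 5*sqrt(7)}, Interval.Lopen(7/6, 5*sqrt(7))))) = EmptySet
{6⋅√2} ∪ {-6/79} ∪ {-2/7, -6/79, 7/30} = {-2/7, -6/79, 7/30, 6⋅√2}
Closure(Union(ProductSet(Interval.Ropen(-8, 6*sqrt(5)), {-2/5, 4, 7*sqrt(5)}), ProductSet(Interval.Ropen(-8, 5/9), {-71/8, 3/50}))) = Union(ProductSet(Interval(-8, 5/9), {-71/8, 3/50}), ProductSet(Interval(-8, 6*sqrt(5)), {-2/5, 4, 7*sqrt(5)}))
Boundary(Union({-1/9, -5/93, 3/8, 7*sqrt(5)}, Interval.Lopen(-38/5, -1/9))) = {-38/5, -1/9, -5/93, 3/8, 7*sqrt(5)}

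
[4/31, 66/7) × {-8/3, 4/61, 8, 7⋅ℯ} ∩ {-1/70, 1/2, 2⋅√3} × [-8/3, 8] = {1/2, 2⋅√3} × {-8/3, 4/61, 8}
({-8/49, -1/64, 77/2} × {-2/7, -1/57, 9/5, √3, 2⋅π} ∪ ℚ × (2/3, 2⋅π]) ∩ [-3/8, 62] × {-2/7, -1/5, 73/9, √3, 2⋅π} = ({-8/49, -1/64, 77/2} × {-2/7, √3, 2⋅π}) ∪ ((ℚ ∩ [-3/8, 62]) × {√3, 2⋅π})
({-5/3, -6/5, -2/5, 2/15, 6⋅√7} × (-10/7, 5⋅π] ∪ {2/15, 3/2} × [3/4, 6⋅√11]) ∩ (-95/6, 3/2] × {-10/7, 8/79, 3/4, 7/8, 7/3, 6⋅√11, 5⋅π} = ({-5/3, -6/5, -2/5, 2/15} × {8/79, 3/4, 7/8, 7/3, 5⋅π}) ∪ ({2/15, 3/2} × {3/4, 7/8, 7/3, 6⋅√11, 5⋅π})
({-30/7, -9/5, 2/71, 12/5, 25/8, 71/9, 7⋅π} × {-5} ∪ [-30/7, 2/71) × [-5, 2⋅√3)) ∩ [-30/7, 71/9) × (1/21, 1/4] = [-30/7, 2/71) × (1/21, 1/4]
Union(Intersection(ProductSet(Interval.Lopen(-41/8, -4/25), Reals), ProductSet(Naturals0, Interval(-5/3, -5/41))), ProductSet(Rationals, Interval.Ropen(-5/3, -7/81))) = ProductSet(Rationals, Interval.Ropen(-5/3, -7/81))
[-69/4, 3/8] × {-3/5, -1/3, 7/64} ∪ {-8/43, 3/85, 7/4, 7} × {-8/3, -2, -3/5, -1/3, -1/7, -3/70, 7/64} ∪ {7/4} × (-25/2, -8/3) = ({7/4} × (-25/2, -8/3)) ∪ ([-69/4, 3/8] × {-3/5, -1/3, 7/64}) ∪ ({-8/43, 3/85, 7/4, 7} × {-8/3, -2, -3/5, -1/3, -1/7, -3/70, 7/64})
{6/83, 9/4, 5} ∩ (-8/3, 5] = {6/83, 9/4, 5}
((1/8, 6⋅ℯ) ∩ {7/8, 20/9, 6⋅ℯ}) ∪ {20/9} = {7/8, 20/9}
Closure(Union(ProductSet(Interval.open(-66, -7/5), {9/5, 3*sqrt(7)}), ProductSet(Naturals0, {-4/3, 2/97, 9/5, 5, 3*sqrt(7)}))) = Union(ProductSet(Interval(-66, -7/5), {9/5, 3*sqrt(7)}), ProductSet(Naturals0, {-4/3, 2/97, 9/5, 5, 3*sqrt(7)}))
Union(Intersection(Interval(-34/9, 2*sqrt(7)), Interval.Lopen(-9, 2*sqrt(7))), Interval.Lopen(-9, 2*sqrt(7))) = Interval.Lopen(-9, 2*sqrt(7))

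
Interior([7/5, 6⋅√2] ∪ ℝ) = (-∞, ∞)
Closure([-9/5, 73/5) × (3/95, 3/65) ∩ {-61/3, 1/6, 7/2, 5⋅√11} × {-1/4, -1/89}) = ∅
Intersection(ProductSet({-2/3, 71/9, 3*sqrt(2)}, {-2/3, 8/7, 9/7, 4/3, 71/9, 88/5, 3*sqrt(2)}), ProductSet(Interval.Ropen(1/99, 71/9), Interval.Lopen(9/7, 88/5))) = ProductSet({3*sqrt(2)}, {4/3, 71/9, 88/5, 3*sqrt(2)})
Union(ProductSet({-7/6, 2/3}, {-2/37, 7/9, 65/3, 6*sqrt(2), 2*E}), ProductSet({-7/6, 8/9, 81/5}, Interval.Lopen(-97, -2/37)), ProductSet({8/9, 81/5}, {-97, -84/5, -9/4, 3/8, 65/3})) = Union(ProductSet({-7/6, 2/3}, {-2/37, 7/9, 65/3, 6*sqrt(2), 2*E}), ProductSet({8/9, 81/5}, {-97, -84/5, -9/4, 3/8, 65/3}), ProductSet({-7/6, 8/9, 81/5}, Interval.Lopen(-97, -2/37)))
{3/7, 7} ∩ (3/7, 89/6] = {7}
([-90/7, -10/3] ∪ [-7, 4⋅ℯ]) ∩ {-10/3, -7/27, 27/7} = {-10/3, -7/27, 27/7}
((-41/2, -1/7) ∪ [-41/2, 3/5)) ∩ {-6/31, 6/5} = {-6/31}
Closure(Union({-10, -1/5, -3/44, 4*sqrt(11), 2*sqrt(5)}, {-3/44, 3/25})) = {-10, -1/5, -3/44, 3/25, 4*sqrt(11), 2*sqrt(5)}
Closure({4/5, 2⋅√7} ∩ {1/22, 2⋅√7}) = {2⋅√7}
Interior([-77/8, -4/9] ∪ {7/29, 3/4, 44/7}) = (-77/8, -4/9)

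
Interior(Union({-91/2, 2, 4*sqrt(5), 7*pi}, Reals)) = Reals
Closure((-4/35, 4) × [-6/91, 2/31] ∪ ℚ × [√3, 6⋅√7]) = ([-4/35, 4] × [-6/91, 2/31]) ∪ (ℝ × [√3, 6⋅√7])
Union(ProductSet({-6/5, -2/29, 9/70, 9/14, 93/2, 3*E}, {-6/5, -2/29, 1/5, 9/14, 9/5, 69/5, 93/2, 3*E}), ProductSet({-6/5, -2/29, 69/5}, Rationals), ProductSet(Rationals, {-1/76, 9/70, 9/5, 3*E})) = Union(ProductSet({-6/5, -2/29, 69/5}, Rationals), ProductSet({-6/5, -2/29, 9/70, 9/14, 93/2, 3*E}, {-6/5, -2/29, 1/5, 9/14, 9/5, 69/5, 93/2, 3*E}), ProductSet(Rationals, {-1/76, 9/70, 9/5, 3*E}))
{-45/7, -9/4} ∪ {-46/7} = {-46/7, -45/7, -9/4}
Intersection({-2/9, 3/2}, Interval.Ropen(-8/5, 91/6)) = {-2/9, 3/2}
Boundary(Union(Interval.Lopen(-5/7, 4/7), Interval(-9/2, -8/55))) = {-9/2, 4/7}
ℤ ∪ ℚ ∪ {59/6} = ℚ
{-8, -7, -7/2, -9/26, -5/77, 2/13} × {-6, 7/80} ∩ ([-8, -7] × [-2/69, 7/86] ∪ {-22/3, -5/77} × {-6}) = {-5/77} × {-6}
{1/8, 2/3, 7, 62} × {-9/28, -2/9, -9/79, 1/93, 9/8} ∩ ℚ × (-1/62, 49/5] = {1/8, 2/3, 7, 62} × {1/93, 9/8}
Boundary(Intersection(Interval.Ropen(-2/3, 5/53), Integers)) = Range(0, 1, 1)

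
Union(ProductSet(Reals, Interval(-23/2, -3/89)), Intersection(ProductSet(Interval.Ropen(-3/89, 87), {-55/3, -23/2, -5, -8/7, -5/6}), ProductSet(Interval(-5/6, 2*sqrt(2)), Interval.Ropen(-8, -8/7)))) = ProductSet(Reals, Interval(-23/2, -3/89))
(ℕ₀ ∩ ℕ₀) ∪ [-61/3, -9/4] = [-61/3, -9/4] ∪ ℕ₀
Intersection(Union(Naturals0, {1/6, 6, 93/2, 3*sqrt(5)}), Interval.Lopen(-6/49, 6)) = Union({1/6}, Range(0, 7, 1))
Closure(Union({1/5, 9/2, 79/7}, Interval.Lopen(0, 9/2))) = Union({79/7}, Interval(0, 9/2))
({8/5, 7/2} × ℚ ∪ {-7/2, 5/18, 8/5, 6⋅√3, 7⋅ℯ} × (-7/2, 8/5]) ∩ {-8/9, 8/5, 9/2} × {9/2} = {8/5} × {9/2}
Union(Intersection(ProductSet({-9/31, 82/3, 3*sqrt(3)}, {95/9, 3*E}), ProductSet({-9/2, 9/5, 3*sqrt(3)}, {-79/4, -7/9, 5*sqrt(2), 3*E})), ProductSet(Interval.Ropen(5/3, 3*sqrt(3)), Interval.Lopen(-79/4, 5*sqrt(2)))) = Union(ProductSet({3*sqrt(3)}, {3*E}), ProductSet(Interval.Ropen(5/3, 3*sqrt(3)), Interval.Lopen(-79/4, 5*sqrt(2))))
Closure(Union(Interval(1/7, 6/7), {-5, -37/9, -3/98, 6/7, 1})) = Union({-5, -37/9, -3/98, 1}, Interval(1/7, 6/7))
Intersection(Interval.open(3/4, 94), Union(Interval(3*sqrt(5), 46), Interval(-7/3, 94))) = Interval.open(3/4, 94)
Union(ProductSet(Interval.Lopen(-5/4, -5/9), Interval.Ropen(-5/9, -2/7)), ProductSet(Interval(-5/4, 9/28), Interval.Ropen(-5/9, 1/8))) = ProductSet(Interval(-5/4, 9/28), Interval.Ropen(-5/9, 1/8))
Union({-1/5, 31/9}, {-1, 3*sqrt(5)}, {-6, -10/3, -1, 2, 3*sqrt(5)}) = {-6, -10/3, -1, -1/5, 2, 31/9, 3*sqrt(5)}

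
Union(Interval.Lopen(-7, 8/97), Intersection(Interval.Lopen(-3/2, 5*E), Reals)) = Interval.Lopen(-7, 5*E)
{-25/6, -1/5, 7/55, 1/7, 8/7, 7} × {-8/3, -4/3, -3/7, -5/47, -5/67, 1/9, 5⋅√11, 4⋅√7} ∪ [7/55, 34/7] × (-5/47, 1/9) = ([7/55, 34/7] × (-5/47, 1/9)) ∪ ({-25/6, -1/5, 7/55, 1/7, 8/7, 7} × {-8/3, -4/3, -3/7, -5/47, -5/67, 1/9, 5⋅√11, 4⋅√7})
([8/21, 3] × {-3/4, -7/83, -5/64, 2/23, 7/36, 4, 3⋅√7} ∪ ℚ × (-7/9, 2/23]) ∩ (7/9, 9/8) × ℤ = ((7/9, 9/8) × {4}) ∪ ((ℚ ∩ (7/9, 9/8)) × {0})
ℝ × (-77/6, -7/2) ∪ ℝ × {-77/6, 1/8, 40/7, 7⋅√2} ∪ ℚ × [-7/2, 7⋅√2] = (ℚ × [-7/2, 7⋅√2]) ∪ (ℝ × ([-77/6, -7/2) ∪ {1/8, 40/7, 7⋅√2}))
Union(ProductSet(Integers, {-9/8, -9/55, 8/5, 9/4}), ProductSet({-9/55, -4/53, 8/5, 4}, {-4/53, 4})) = Union(ProductSet({-9/55, -4/53, 8/5, 4}, {-4/53, 4}), ProductSet(Integers, {-9/8, -9/55, 8/5, 9/4}))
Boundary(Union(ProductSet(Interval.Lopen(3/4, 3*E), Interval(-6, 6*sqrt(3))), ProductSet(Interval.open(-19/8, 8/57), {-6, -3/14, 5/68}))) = Union(ProductSet({3/4, 3*E}, Interval(-6, 6*sqrt(3))), ProductSet(Interval(-19/8, 8/57), {-6, -3/14, 5/68}), ProductSet(Interval(3/4, 3*E), {-6, 6*sqrt(3)}))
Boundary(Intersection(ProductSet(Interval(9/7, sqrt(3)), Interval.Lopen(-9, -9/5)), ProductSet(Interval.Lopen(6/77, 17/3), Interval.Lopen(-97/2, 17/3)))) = Union(ProductSet({9/7, sqrt(3)}, Interval(-9, -9/5)), ProductSet(Interval(9/7, sqrt(3)), {-9, -9/5}))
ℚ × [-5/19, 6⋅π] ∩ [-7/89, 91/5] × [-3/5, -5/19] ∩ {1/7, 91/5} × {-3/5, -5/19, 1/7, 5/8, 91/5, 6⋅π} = {1/7, 91/5} × {-5/19}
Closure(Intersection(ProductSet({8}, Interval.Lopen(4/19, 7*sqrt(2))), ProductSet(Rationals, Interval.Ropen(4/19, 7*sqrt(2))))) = ProductSet({8}, Interval(4/19, 7*sqrt(2)))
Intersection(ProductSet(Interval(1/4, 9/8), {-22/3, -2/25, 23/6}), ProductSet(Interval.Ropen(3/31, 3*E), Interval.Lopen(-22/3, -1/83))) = ProductSet(Interval(1/4, 9/8), {-2/25})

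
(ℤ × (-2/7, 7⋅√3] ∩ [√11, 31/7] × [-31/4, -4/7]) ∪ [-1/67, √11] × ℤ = [-1/67, √11] × ℤ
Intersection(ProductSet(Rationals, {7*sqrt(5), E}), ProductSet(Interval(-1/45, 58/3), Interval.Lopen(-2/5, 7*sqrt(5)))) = ProductSet(Intersection(Interval(-1/45, 58/3), Rationals), {7*sqrt(5), E})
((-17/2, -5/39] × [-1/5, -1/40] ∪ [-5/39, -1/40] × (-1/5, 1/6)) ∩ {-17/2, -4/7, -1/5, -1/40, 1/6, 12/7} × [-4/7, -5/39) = ({-1/40} × (-1/5, -5/39)) ∪ ({-4/7, -1/5} × [-1/5, -5/39))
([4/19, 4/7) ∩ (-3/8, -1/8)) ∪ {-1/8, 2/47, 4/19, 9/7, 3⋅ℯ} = {-1/8, 2/47, 4/19, 9/7, 3⋅ℯ}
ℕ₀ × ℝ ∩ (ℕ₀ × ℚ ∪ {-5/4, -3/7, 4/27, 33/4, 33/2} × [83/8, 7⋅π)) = ℕ₀ × ℚ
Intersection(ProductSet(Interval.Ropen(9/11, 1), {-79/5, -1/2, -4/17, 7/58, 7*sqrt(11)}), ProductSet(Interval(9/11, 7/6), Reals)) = ProductSet(Interval.Ropen(9/11, 1), {-79/5, -1/2, -4/17, 7/58, 7*sqrt(11)})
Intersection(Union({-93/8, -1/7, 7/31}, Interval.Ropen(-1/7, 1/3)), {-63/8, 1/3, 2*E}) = EmptySet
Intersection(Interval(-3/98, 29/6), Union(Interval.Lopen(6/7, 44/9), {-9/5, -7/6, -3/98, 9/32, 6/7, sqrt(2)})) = Union({-3/98, 9/32}, Interval(6/7, 29/6))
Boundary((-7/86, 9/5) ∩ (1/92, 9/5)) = {1/92, 9/5}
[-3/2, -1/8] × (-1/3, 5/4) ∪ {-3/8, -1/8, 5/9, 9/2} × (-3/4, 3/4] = ({-3/8, -1/8, 5/9, 9/2} × (-3/4, 3/4]) ∪ ([-3/2, -1/8] × (-1/3, 5/4))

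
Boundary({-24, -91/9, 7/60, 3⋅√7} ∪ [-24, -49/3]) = {-24, -49/3, -91/9, 7/60, 3⋅√7}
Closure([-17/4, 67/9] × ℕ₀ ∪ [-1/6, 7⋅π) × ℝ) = ([-17/4, 67/9] × ℕ₀) ∪ ([-1/6, 7⋅π] × ℝ)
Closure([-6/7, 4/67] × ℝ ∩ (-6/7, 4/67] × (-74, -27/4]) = ({-6/7, 4/67} × [-74, -27/4]) ∪ ([-6/7, 4/67] × {-74, -27/4}) ∪ ((-6/7, 4/67] × (-74, -27/4])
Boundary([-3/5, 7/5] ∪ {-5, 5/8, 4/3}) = {-5, -3/5, 7/5}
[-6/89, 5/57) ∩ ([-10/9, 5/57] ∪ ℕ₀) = [-6/89, 5/57) ∪ {0}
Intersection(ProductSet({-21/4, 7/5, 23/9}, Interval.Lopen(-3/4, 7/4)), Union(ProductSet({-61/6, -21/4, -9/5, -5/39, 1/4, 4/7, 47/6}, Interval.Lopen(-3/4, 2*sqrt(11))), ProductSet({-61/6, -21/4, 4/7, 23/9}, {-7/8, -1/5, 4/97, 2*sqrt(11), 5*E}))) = Union(ProductSet({-21/4}, Interval.Lopen(-3/4, 7/4)), ProductSet({-21/4, 23/9}, {-1/5, 4/97}))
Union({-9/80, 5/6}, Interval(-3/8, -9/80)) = Union({5/6}, Interval(-3/8, -9/80))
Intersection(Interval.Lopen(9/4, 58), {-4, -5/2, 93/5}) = {93/5}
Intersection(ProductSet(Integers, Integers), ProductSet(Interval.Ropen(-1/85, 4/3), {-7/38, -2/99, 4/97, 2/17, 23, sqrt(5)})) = ProductSet(Range(0, 2, 1), {23})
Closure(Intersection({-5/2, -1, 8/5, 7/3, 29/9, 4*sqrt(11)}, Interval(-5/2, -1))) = {-5/2, -1}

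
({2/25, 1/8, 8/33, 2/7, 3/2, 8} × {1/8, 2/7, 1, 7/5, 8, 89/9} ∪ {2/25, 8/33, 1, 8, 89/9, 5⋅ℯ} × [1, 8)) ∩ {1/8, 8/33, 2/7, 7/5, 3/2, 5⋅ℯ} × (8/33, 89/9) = ({8/33, 5⋅ℯ} × [1, 8)) ∪ ({1/8, 8/33, 2/7, 3/2} × {2/7, 1, 7/5, 8})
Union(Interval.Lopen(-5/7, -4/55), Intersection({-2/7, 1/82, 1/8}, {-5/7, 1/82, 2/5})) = Union({1/82}, Interval.Lopen(-5/7, -4/55))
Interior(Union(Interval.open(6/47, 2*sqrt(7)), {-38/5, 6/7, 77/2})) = Interval.open(6/47, 2*sqrt(7))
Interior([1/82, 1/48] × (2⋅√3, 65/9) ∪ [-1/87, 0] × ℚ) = ([-1/87, 0] × (ℚ \ (-∞, ∞))) ∪ ((1/82, 1/48) × (2⋅√3, 65/9))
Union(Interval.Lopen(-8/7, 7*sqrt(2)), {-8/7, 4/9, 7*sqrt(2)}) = Interval(-8/7, 7*sqrt(2))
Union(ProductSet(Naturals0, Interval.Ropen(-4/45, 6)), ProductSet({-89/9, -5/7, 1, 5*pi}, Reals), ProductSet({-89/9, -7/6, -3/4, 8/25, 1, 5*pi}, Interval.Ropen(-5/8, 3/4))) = Union(ProductSet({-89/9, -5/7, 1, 5*pi}, Reals), ProductSet({-89/9, -7/6, -3/4, 8/25, 1, 5*pi}, Interval.Ropen(-5/8, 3/4)), ProductSet(Naturals0, Interval.Ropen(-4/45, 6)))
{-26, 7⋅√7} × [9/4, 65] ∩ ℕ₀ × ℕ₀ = ∅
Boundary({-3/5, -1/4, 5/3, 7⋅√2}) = {-3/5, -1/4, 5/3, 7⋅√2}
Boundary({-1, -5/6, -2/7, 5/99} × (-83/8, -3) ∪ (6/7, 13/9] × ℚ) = ([6/7, 13/9] × ℝ) ∪ ({-1, -5/6, -2/7, 5/99} × [-83/8, -3])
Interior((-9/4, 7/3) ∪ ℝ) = (-∞, ∞)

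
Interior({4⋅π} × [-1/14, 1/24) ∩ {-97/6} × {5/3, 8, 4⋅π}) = ∅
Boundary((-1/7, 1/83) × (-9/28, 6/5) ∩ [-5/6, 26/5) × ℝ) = ({-1/7, 1/83} × [-9/28, 6/5]) ∪ ([-1/7, 1/83] × {-9/28, 6/5})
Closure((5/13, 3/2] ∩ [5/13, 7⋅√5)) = [5/13, 3/2]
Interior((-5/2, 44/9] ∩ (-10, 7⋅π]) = (-5/2, 44/9)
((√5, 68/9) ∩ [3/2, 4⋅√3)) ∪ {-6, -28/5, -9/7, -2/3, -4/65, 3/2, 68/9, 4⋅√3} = {-6, -28/5, -9/7, -2/3, -4/65, 3/2, 68/9} ∪ (√5, 4⋅√3]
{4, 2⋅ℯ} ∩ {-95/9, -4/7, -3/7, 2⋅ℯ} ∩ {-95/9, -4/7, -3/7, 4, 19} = ∅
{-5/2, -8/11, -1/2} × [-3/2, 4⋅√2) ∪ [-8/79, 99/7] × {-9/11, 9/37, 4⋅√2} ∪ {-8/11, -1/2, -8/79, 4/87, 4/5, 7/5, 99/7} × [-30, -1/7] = ({-5/2, -8/11, -1/2} × [-3/2, 4⋅√2)) ∪ ({-8/11, -1/2, -8/79, 4/87, 4/5, 7/5, 99/7} × [-30, -1/7]) ∪ ([-8/79, 99/7] × {-9/11, 9/37, 4⋅√2})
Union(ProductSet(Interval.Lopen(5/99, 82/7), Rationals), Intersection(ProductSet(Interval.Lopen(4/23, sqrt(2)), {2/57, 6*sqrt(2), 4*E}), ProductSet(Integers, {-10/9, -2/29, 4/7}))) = ProductSet(Interval.Lopen(5/99, 82/7), Rationals)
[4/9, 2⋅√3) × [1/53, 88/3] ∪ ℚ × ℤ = (ℚ × ℤ) ∪ ([4/9, 2⋅√3) × [1/53, 88/3])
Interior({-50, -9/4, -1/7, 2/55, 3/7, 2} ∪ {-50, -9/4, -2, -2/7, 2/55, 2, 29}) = ∅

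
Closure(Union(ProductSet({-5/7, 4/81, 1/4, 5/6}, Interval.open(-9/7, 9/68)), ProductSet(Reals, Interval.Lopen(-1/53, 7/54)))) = Union(ProductSet({-5/7, 4/81, 1/4, 5/6}, Interval(-9/7, 9/68)), ProductSet(Reals, Interval(-1/53, 7/54)))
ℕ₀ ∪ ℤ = ℤ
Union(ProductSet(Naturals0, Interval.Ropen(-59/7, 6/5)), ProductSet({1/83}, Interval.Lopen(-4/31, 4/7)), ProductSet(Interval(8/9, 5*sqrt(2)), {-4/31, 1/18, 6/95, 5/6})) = Union(ProductSet({1/83}, Interval.Lopen(-4/31, 4/7)), ProductSet(Interval(8/9, 5*sqrt(2)), {-4/31, 1/18, 6/95, 5/6}), ProductSet(Naturals0, Interval.Ropen(-59/7, 6/5)))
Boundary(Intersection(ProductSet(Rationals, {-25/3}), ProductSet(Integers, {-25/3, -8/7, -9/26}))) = ProductSet(Integers, {-25/3})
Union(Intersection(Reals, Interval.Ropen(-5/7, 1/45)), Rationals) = Union(Interval(-5/7, 1/45), Rationals)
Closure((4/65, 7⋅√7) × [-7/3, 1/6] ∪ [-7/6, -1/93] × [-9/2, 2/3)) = ([-7/6, -1/93] × [-9/2, 2/3]) ∪ ([4/65, 7⋅√7] × [-7/3, 1/6])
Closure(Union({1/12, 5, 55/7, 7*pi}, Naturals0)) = Union({1/12, 55/7, 7*pi}, Naturals0)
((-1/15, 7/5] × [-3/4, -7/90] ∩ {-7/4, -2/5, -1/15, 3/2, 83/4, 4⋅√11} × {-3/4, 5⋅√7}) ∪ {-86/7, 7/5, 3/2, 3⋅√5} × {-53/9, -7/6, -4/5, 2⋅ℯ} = {-86/7, 7/5, 3/2, 3⋅√5} × {-53/9, -7/6, -4/5, 2⋅ℯ}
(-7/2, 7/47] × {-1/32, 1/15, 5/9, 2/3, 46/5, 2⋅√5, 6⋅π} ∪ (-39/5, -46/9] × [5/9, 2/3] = ((-39/5, -46/9] × [5/9, 2/3]) ∪ ((-7/2, 7/47] × {-1/32, 1/15, 5/9, 2/3, 46/5, 2⋅√5, 6⋅π})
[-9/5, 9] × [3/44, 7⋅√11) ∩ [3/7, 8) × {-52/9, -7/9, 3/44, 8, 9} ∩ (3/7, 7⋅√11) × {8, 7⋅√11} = (3/7, 8) × {8}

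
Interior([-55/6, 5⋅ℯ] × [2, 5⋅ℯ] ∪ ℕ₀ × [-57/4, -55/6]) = ((-55/6, 5⋅ℯ) ∪ ((-55/6, 5⋅ℯ) \ ℕ₀)) × (2, 5⋅ℯ)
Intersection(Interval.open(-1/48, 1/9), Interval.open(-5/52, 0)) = Interval.open(-1/48, 0)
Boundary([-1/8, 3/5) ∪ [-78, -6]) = {-78, -6, -1/8, 3/5}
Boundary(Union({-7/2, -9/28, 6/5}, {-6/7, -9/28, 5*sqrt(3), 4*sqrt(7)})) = {-7/2, -6/7, -9/28, 6/5, 5*sqrt(3), 4*sqrt(7)}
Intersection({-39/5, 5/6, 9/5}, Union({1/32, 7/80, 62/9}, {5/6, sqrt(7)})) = {5/6}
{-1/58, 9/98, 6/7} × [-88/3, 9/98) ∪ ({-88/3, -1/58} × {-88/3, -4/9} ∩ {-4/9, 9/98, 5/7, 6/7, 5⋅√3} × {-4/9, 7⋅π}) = {-1/58, 9/98, 6/7} × [-88/3, 9/98)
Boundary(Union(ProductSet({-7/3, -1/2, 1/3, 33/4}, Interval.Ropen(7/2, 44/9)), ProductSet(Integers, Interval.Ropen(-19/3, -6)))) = Union(ProductSet({-7/3, -1/2, 1/3, 33/4}, Interval(7/2, 44/9)), ProductSet(Integers, Interval(-19/3, -6)))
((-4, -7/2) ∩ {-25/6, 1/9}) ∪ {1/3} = {1/3}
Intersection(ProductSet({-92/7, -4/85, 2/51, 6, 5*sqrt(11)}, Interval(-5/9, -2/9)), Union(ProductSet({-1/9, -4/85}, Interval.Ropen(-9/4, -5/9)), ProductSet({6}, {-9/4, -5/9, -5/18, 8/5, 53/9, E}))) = ProductSet({6}, {-5/9, -5/18})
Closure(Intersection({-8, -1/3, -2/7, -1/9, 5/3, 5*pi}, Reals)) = {-8, -1/3, -2/7, -1/9, 5/3, 5*pi}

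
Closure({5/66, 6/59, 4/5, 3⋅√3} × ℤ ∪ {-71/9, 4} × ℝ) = ({-71/9, 4} × ℝ) ∪ ({5/66, 6/59, 4/5, 3⋅√3} × ℤ)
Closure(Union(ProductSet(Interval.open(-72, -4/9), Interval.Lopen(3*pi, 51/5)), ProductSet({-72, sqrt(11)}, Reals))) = Union(ProductSet({-72, -4/9}, Interval(3*pi, 51/5)), ProductSet({-72, sqrt(11)}, Reals), ProductSet(Interval(-72, -4/9), {51/5, 3*pi}), ProductSet(Interval.open(-72, -4/9), Interval.Lopen(3*pi, 51/5)))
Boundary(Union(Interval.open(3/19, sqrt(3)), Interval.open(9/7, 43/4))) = {3/19, 43/4}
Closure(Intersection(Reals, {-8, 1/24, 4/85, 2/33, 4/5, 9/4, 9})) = {-8, 1/24, 4/85, 2/33, 4/5, 9/4, 9}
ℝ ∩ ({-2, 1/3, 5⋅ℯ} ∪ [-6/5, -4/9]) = {-2, 1/3, 5⋅ℯ} ∪ [-6/5, -4/9]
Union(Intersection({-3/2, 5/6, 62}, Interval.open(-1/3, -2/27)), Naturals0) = Naturals0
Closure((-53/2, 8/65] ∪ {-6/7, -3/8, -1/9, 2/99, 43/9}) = [-53/2, 8/65] ∪ {43/9}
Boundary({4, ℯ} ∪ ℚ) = ℝ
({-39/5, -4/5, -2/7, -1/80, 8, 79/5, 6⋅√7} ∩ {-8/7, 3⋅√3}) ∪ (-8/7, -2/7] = (-8/7, -2/7]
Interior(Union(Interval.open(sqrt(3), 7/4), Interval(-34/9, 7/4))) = Interval.open(-34/9, 7/4)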